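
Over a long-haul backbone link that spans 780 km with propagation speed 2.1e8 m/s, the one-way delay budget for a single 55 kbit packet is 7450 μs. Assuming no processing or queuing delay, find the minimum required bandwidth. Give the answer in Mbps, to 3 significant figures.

Propagation delay = 780000 / 210000000 = 3714.29 μs.
Transmission budget = 7450 − 3714.29 = 3735.71 μs.
R ≥ L / t_tx = 55000 bits / 0.00373571 s = 14.7 Mbps.

14.7 Mbps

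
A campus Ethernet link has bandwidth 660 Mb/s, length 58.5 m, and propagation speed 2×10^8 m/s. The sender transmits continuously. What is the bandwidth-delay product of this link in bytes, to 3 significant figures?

Propagation delay = 58.5 / 200000000 = 2.925e-07 s.
BDP = R × t_prop = 660000000 × 2.925e-07 = 193.05 bits.
In bytes: 193.05/8 = 24.1 bytes.

24.1 bytes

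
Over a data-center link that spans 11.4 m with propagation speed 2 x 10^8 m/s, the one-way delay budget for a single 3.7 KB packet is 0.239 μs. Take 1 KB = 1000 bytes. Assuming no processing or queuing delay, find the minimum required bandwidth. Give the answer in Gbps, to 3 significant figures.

L = 29600 bits.
Propagation delay = 11.4 / 200000000 = 0.057 μs.
Transmission budget = 0.239 − 0.057 = 0.182 μs.
R ≥ L / t_tx = 29600 bits / 1.82e-07 s = 163 Gbps.

163 Gbps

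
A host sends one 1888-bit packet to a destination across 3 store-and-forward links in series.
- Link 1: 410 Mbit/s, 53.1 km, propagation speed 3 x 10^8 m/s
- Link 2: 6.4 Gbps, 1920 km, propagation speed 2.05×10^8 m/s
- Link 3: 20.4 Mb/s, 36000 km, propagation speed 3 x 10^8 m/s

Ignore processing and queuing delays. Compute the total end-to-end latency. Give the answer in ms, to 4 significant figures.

129.6 ms

Transmission delays (L/R per hop): 0.00460488, 0.000295, 0.092549 ms; sum = 0.0974489 ms.
Propagation delays (d/s per hop): 0.177, 9.36585, 120 ms; sum = 129.543 ms.
End-to-end = 129.6 ms.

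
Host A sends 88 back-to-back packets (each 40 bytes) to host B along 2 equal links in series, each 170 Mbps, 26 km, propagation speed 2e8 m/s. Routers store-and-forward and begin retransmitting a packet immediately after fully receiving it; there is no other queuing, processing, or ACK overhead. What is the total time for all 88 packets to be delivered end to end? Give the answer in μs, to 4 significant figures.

Per-hop transmission t_tx = L/R = 320/170000000 = 1.88235 μs.
Per-hop propagation t_prop = 26000/200000000 = 130 μs.
Pipeline fill: first packet needs 2·t_tx to clear all hops; remaining 87 packets each add one t_tx.
Total = (2+88-1)·t_tx + 2·t_prop = 89·1.88235 + 2·130 = 427.5 μs.

427.5 μs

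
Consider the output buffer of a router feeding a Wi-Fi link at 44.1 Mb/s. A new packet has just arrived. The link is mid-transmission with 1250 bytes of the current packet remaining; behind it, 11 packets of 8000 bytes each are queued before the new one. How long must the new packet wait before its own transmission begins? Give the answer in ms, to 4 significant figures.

16.19 ms

Each queued packet: L/R = 64000/44100000 = 1.45125 ms.
11 queued → 15.9637 ms.
Plus remaining 10000 bits of current packet: 0.226757 ms.
Queuing delay = 16.19 ms.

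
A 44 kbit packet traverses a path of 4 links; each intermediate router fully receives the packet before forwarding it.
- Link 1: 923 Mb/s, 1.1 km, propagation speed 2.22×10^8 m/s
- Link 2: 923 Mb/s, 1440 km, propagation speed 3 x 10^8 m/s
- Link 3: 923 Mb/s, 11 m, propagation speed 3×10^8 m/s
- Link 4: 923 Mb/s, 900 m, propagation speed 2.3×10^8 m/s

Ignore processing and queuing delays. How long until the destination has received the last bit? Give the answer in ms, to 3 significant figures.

5.00 ms

L = 44000 bits.
Transmission delay per hop = L/R = 44000/923000000 = 0.0476706 ms; 4 hops → 0.190683 ms.
Propagation delays (d/s per hop): 0.00495495, 4.8, 3.66667e-05, 0.00391304 ms; sum = 4.8089 ms.
End-to-end = 5.00 ms.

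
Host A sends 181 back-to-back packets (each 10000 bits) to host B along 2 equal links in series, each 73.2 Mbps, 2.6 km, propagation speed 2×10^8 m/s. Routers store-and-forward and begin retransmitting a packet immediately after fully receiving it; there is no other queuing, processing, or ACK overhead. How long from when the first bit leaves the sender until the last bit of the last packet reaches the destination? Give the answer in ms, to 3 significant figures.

Per-hop transmission t_tx = L/R = 10000/73200000 = 0.136612 ms.
Per-hop propagation t_prop = 2600/200000000 = 0.013 ms.
Pipeline fill: first packet needs 2·t_tx to clear all hops; remaining 180 packets each add one t_tx.
Total = (2+181-1)·t_tx + 2·t_prop = 182·0.136612 + 2·0.013 = 24.9 ms.

24.9 ms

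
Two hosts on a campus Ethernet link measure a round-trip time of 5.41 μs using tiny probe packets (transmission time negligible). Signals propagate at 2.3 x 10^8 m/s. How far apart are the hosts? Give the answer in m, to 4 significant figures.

622.2 m

One-way propagation = RTT/2 = 2.705 μs.
d = s × t = 2.3e+08 × 2.705e-06 = 622.2 m.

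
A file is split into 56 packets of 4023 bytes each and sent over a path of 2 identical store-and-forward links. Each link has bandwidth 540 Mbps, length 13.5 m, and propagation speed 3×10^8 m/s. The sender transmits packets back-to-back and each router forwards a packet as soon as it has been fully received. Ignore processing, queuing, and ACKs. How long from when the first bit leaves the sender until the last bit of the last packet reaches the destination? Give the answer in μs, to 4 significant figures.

3397 μs

Per-hop transmission t_tx = L/R = 32184/540000000 = 59.6 μs.
Per-hop propagation t_prop = 13.5/300000000 = 0.045 μs.
Pipeline fill: first packet needs 2·t_tx to clear all hops; remaining 55 packets each add one t_tx.
Total = (2+56-1)·t_tx + 2·t_prop = 57·59.6 + 2·0.045 = 3397 μs.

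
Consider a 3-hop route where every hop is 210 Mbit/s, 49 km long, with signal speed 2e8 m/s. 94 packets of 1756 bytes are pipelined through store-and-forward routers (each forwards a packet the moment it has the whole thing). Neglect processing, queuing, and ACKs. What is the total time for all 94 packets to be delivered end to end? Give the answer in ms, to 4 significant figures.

Per-hop transmission t_tx = L/R = 14048/210000000 = 0.0668952 ms.
Per-hop propagation t_prop = 49000/200000000 = 0.245 ms.
Pipeline fill: first packet needs 3·t_tx to clear all hops; remaining 93 packets each add one t_tx.
Total = (3+94-1)·t_tx + 3·t_prop = 96·0.0668952 + 3·0.245 = 7.157 ms.

7.157 ms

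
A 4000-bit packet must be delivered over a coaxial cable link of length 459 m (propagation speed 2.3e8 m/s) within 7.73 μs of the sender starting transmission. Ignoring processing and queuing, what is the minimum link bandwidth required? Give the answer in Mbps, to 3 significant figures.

698 Mbps

Propagation delay = 459 / 2.3e+08 = 1.99565 μs.
Transmission budget = 7.73 − 1.99565 = 5.73435 μs.
R ≥ L / t_tx = 4000 bits / 5.73435e-06 s = 698 Mbps.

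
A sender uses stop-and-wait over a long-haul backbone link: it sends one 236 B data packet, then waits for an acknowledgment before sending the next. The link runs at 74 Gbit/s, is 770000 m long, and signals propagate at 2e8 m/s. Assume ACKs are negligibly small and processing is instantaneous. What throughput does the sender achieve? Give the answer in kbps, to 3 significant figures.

245 kbps

t_tx = L/R = 1888/74000000000 = 2.55135e-08 s.
t_prop = 770000/200000000 = 0.00385 s; RTT = 0.0077 s.
Cycle = t_tx + RTT = 0.00770003 s.
Throughput = L / cycle = 1888 / 0.00770003 = 245 kbps.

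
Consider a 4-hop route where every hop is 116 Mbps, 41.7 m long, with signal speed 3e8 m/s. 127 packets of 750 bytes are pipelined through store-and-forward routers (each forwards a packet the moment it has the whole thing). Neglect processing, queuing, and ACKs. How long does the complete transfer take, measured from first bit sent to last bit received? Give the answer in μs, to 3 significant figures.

Per-hop transmission t_tx = L/R = 6000/116000000 = 51.7241 μs.
Per-hop propagation t_prop = 41.7/300000000 = 0.139 μs.
Pipeline fill: first packet needs 4·t_tx to clear all hops; remaining 126 packets each add one t_tx.
Total = (4+127-1)·t_tx + 4·t_prop = 130·51.7241 + 4·0.139 = 6720 μs.

6720 μs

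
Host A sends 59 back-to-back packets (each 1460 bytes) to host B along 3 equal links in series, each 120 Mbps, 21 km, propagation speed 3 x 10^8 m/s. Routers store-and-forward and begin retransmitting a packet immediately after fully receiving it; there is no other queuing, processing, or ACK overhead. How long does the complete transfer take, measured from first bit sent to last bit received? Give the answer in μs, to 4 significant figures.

Per-hop transmission t_tx = L/R = 11680/120000000 = 97.3333 μs.
Per-hop propagation t_prop = 21000/300000000 = 70 μs.
Pipeline fill: first packet needs 3·t_tx to clear all hops; remaining 58 packets each add one t_tx.
Total = (3+59-1)·t_tx + 3·t_prop = 61·97.3333 + 3·70 = 6147 μs.

6147 μs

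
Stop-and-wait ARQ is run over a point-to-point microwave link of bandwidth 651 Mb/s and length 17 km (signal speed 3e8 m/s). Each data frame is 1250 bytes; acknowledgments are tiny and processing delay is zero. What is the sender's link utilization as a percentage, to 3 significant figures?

11.9 %

t_tx = L/R = 10000/651000000 = 1.5361e-05 s.
t_prop = 17000/300000000 = 5.66667e-05 s; RTT = 0.000113333 s.
Cycle = t_tx + RTT = 0.000128694 s.
Utilization = t_tx / cycle = 1.5361e-05/0.000128694 = 11.9 %.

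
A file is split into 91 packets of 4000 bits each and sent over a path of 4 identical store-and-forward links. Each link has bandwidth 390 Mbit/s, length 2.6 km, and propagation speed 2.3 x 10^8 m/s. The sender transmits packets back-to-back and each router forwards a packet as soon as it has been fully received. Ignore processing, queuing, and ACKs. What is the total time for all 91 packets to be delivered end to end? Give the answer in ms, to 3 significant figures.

1.01 ms

Per-hop transmission t_tx = L/R = 4000/390000000 = 0.0102564 ms.
Per-hop propagation t_prop = 2600/2.3e+08 = 0.0113043 ms.
Pipeline fill: first packet needs 4·t_tx to clear all hops; remaining 90 packets each add one t_tx.
Total = (4+91-1)·t_tx + 4·t_prop = 94·0.0102564 + 4·0.0113043 = 1.01 ms.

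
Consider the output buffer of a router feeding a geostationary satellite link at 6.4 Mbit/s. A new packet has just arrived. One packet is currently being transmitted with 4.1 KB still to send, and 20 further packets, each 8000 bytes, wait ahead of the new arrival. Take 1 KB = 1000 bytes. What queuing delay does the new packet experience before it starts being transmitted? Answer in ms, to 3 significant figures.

205 ms

Each queued packet: L/R = 64000/6400000 = 10 ms.
20 queued → 200 ms.
Plus remaining 32800 bits of current packet: 5.125 ms.
Queuing delay = 205 ms.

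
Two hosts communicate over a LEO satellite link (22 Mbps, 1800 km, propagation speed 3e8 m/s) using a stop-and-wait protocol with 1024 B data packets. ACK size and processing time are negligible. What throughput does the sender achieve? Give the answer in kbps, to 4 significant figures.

662.1 kbps

t_tx = L/R = 8192/22000000 = 0.000372364 s.
t_prop = 1800000/300000000 = 0.006 s; RTT = 0.012 s.
Cycle = t_tx + RTT = 0.0123724 s.
Throughput = L / cycle = 8192 / 0.0123724 = 662.1 kbps.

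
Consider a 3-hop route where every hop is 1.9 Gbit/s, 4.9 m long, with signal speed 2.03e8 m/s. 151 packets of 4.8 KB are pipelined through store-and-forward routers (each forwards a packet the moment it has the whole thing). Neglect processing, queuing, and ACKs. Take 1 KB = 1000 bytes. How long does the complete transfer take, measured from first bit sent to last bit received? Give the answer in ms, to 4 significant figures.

3.092 ms

Per-hop transmission t_tx = L/R = 38400/1900000000 = 0.0202105 ms.
Per-hop propagation t_prop = 4.9/2.03e+08 = 2.41379e-05 ms.
Pipeline fill: first packet needs 3·t_tx to clear all hops; remaining 150 packets each add one t_tx.
Total = (3+151-1)·t_tx + 3·t_prop = 153·0.0202105 + 3·2.41379e-05 = 3.092 ms.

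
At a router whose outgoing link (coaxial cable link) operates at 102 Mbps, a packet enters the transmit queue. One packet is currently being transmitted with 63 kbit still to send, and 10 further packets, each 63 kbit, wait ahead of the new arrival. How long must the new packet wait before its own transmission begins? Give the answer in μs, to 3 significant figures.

Each queued packet: L/R = 63000/102000000 = 617.647 μs.
10 queued → 6176.47 μs.
Plus remaining 63000 bits of current packet: 617.647 μs.
Queuing delay = 6790 μs.

6790 μs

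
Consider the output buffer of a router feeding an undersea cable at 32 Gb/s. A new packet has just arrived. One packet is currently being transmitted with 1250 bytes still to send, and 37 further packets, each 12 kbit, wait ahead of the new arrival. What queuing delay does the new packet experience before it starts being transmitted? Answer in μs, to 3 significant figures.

Each queued packet: L/R = 12000/32000000000 = 0.375 μs.
37 queued → 13.875 μs.
Plus remaining 10000 bits of current packet: 0.3125 μs.
Queuing delay = 14.2 μs.

14.2 μs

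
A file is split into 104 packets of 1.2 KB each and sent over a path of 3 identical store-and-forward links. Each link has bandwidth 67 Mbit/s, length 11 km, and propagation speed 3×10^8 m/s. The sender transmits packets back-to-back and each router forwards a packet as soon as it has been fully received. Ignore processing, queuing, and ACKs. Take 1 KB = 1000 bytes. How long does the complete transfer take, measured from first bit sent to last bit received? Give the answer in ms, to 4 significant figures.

15.30 ms

Per-hop transmission t_tx = L/R = 9600/67000000 = 0.143284 ms.
Per-hop propagation t_prop = 11000/300000000 = 0.0366667 ms.
Pipeline fill: first packet needs 3·t_tx to clear all hops; remaining 103 packets each add one t_tx.
Total = (3+104-1)·t_tx + 3·t_prop = 106·0.143284 + 3·0.0366667 = 15.30 ms.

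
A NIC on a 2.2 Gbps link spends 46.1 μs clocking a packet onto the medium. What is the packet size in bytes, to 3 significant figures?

12700 bytes

L = R × t_tx = 2200000000 b/s × 4.61e-05 s = 101420 bits.
In bytes: 101420 / 8 = 12700 bytes.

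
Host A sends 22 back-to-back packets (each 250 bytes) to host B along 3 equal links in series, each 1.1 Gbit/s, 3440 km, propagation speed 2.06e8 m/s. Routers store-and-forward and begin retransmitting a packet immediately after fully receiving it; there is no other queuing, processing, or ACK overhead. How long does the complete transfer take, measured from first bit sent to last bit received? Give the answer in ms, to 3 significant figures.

Per-hop transmission t_tx = L/R = 2000/1100000000 = 0.00181818 ms.
Per-hop propagation t_prop = 3440000/206000000 = 16.699 ms.
Pipeline fill: first packet needs 3·t_tx to clear all hops; remaining 21 packets each add one t_tx.
Total = (3+22-1)·t_tx + 3·t_prop = 24·0.00181818 + 3·16.699 = 50.1 ms.

50.1 ms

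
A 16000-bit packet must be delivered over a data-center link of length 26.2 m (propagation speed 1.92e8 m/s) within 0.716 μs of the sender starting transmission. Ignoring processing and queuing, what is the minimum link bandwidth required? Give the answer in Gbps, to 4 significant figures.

Propagation delay = 26.2 / 192000000 = 0.136458 μs.
Transmission budget = 0.716 − 0.136458 = 0.579542 μs.
R ≥ L / t_tx = 16000 bits / 5.79542e-07 s = 27.61 Gbps.

27.61 Gbps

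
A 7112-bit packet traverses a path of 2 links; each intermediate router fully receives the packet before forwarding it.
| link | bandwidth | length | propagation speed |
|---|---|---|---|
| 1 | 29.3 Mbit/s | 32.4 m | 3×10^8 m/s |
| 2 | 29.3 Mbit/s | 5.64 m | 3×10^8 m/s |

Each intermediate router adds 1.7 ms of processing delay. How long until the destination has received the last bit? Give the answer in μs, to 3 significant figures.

Transmission delay per hop = L/R = 7112/29300000 = 242.73 μs; 2 hops → 485.461 μs.
Propagation delays (d/s per hop): 0.108, 0.0188 μs; sum = 0.1268 μs.
Processing at 1 router(s): 1 × 1.7 ms = 1700 μs.
End-to-end = 2190 μs.

2190 μs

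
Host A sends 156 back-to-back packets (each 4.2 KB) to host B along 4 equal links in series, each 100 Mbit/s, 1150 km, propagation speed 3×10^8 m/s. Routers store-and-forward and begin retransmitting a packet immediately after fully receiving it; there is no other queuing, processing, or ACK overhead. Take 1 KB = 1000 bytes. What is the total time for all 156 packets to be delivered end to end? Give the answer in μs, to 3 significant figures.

68800 μs

Per-hop transmission t_tx = L/R = 33600/100000000 = 336 μs.
Per-hop propagation t_prop = 1150000/300000000 = 3833.33 μs.
Pipeline fill: first packet needs 4·t_tx to clear all hops; remaining 155 packets each add one t_tx.
Total = (4+156-1)·t_tx + 4·t_prop = 159·336 + 4·3833.33 = 68800 μs.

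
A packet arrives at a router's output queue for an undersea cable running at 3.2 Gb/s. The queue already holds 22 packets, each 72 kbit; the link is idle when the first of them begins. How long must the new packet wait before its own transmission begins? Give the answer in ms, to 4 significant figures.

Each queued packet: L/R = 72000/3200000000 = 0.0225 ms.
22 queued → 0.495 ms.
Queuing delay = 0.4950 ms.

0.4950 ms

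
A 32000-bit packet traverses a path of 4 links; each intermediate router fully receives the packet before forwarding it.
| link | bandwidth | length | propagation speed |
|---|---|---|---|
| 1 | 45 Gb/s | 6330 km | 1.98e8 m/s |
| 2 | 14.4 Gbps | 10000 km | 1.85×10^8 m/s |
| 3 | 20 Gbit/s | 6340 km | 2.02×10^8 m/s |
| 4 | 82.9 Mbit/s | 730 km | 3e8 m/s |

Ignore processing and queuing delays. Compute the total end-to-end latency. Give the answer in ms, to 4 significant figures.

120.2 ms

Transmission delays (L/R per hop): 0.000711111, 0.00222222, 0.0016, 0.386007 ms; sum = 0.390541 ms.
Propagation delays (d/s per hop): 31.9697, 54.0541, 31.3861, 2.43333 ms; sum = 119.843 ms.
End-to-end = 120.2 ms.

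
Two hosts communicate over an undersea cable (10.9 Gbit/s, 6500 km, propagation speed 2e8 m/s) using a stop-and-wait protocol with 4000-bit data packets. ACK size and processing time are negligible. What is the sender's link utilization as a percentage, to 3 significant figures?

t_tx = L/R = 4000/10900000000 = 3.66972e-07 s.
t_prop = 6500000/200000000 = 0.0325 s; RTT = 0.065 s.
Cycle = t_tx + RTT = 0.0650004 s.
Utilization = t_tx / cycle = 3.66972e-07/0.0650004 = 0.000565 %.

0.000565 %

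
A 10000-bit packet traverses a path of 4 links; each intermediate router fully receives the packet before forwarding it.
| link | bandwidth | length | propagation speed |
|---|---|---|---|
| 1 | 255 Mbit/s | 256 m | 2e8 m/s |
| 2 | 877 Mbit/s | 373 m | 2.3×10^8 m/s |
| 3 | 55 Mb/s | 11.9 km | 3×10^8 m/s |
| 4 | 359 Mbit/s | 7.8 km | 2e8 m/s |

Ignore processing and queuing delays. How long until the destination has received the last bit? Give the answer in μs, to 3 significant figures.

Transmission delays (L/R per hop): 39.2157, 11.4025, 181.818, 27.8552 μs; sum = 260.292 μs.
Propagation delays (d/s per hop): 1.28, 1.62174, 39.6667, 39 μs; sum = 81.5684 μs.
End-to-end = 342 μs.

342 μs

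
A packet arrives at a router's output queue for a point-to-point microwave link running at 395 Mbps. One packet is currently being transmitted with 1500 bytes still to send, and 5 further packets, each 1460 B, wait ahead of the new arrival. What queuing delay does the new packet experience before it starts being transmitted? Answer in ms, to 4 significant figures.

Each queued packet: L/R = 11680/395000000 = 0.0295696 ms.
5 queued → 0.147848 ms.
Plus remaining 12000 bits of current packet: 0.0303797 ms.
Queuing delay = 0.1782 ms.

0.1782 ms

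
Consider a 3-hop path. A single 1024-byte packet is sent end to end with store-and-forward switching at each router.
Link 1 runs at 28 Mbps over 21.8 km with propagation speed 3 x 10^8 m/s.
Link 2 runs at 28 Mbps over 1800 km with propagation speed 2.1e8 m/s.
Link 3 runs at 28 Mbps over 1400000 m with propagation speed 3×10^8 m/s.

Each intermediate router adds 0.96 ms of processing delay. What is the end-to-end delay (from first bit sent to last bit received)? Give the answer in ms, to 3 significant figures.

L = 1024 × 8 = 8192 bits.
Transmission delay per hop = L/R = 8192/28000000 = 0.292571 ms; 3 hops → 0.877714 ms.
Propagation delays (d/s per hop): 0.0726667, 8.57143, 4.66667 ms; sum = 13.3108 ms.
Processing at 2 router(s): 2 × 0.96 ms = 1.92 ms.
End-to-end = 16.1 ms.

16.1 ms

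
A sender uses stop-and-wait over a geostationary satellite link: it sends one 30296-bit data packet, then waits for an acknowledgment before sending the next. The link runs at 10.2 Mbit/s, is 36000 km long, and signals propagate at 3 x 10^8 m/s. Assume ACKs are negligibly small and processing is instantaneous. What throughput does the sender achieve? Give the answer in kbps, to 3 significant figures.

125 kbps

t_tx = L/R = 30296/10200000 = 0.0029702 s.
t_prop = 36000000/300000000 = 0.12 s; RTT = 0.24 s.
Cycle = t_tx + RTT = 0.24297 s.
Throughput = L / cycle = 30296 / 0.24297 = 125 kbps.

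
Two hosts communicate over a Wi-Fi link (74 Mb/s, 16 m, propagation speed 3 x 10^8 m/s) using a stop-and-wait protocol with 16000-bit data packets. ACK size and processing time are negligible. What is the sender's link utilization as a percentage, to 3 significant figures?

t_tx = L/R = 16000/74000000 = 0.000216216 s.
t_prop = 16/300000000 = 5.33333e-08 s; RTT = 1.06667e-07 s.
Cycle = t_tx + RTT = 0.000216323 s.
Utilization = t_tx / cycle = 0.000216216/0.000216323 = 100 %.

100 %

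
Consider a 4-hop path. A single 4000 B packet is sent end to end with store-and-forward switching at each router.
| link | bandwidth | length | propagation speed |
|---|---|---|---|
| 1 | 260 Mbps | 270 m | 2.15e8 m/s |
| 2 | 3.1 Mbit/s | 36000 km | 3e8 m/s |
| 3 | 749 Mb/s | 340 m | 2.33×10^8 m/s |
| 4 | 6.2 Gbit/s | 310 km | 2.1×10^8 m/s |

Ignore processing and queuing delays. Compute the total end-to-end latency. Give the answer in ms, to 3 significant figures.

132 ms

L = 4000 × 8 = 32000 bits.
Transmission delays (L/R per hop): 0.123077, 10.3226, 0.0427236, 0.00516129 ms; sum = 10.4935 ms.
Propagation delays (d/s per hop): 0.00125581, 120, 0.00145923, 1.47619 ms; sum = 121.479 ms.
End-to-end = 132 ms.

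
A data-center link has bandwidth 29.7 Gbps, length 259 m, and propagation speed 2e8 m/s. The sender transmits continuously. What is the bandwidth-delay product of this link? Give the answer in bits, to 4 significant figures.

Propagation delay = 259 / 200000000 = 1.295e-06 s.
BDP = R × t_prop = 29700000000 × 1.295e-06 = 38461.5 bits.

38460 bits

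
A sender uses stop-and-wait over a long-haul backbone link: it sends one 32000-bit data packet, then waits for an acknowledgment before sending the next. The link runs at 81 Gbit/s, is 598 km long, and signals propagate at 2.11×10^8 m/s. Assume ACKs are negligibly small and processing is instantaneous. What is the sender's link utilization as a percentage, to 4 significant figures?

0.006969 %

t_tx = L/R = 32000/81000000000 = 3.95062e-07 s.
t_prop = 598000/211000000 = 0.00283412 s; RTT = 0.00566825 s.
Cycle = t_tx + RTT = 0.00566864 s.
Utilization = t_tx / cycle = 3.95062e-07/0.00566864 = 0.006969 %.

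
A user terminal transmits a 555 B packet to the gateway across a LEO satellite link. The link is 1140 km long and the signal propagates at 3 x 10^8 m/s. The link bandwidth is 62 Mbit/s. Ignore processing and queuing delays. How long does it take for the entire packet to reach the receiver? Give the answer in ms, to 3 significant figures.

L = 555 × 8 = 4440 bits.
Transmission delay = L/R = 4440 / 62000000 = 0.0716129 ms.
Propagation delay = d/s = 1140000 m / 300000000 m/s = 3.8 ms.
Total = 3.87 ms.

3.87 ms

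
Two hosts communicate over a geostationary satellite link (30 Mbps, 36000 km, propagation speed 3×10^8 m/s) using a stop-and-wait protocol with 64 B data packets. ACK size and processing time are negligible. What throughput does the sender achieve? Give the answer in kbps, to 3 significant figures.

t_tx = L/R = 512/30000000 = 1.70667e-05 s.
t_prop = 36000000/300000000 = 0.12 s; RTT = 0.24 s.
Cycle = t_tx + RTT = 0.240017 s.
Throughput = L / cycle = 512 / 0.240017 = 2.13 kbps.

2.13 kbps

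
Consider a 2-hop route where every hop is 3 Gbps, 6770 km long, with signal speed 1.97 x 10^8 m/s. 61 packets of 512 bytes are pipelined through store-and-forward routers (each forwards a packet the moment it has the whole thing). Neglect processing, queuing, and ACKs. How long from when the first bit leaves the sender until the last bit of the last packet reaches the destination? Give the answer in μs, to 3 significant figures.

68800 μs

Per-hop transmission t_tx = L/R = 4096/3000000000 = 1.36533 μs.
Per-hop propagation t_prop = 6770000/197000000 = 34365.5 μs.
Pipeline fill: first packet needs 2·t_tx to clear all hops; remaining 60 packets each add one t_tx.
Total = (2+61-1)·t_tx + 2·t_prop = 62·1.36533 + 2·34365.5 = 68800 μs.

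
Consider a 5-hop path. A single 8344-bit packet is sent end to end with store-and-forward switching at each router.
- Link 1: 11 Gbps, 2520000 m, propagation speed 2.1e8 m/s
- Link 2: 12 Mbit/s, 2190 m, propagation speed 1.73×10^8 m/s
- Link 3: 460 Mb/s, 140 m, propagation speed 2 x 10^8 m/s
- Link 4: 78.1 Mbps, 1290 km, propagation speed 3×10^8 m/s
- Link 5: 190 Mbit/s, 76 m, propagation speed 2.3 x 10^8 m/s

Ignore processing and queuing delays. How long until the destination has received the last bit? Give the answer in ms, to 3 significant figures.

Transmission delays (L/R per hop): 0.000758545, 0.695333, 0.0181391, 0.106837, 0.0439158 ms; sum = 0.864984 ms.
Propagation delays (d/s per hop): 12, 0.012659, 0.0007, 4.3, 0.000330435 ms; sum = 16.3137 ms.
End-to-end = 17.2 ms.

17.2 ms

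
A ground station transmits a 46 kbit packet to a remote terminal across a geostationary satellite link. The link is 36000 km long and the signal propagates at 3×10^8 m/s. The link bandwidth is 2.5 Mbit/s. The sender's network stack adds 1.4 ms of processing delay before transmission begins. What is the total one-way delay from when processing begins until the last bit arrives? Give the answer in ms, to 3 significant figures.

L = 46000 bits.
Transmission delay = L/R = 46000 / 2500000 = 18.4 ms.
Propagation delay = d/s = 36000000 m / 300000000 m/s = 120 ms.
Plus processing delay 1.4 ms = 1.4 ms.
Total = 140 ms.

140 ms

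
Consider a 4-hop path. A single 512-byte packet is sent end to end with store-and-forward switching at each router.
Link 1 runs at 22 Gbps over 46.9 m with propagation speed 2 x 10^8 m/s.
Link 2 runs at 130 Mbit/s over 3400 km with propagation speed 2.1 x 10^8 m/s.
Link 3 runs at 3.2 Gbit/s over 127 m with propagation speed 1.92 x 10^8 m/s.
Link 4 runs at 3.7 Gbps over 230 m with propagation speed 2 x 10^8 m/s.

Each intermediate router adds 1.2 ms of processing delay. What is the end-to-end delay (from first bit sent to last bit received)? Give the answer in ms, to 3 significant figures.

19.8 ms

L = 512 × 8 = 4096 bits.
Transmission delays (L/R per hop): 0.000186182, 0.0315077, 0.00128, 0.00110703 ms; sum = 0.0340809 ms.
Propagation delays (d/s per hop): 0.0002345, 16.1905, 0.000661458, 0.00115 ms; sum = 16.1925 ms.
Processing at 3 router(s): 3 × 1.2 ms = 3.6 ms.
End-to-end = 19.8 ms.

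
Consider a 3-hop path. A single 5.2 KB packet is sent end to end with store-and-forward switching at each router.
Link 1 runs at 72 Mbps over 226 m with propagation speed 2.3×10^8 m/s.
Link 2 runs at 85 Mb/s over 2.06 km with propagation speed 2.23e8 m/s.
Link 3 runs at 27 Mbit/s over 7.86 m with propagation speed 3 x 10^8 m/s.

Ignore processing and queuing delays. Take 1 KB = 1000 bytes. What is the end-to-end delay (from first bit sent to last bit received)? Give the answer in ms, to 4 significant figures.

L = 41600 bits.
Transmission delays (L/R per hop): 0.577778, 0.489412, 1.54074 ms; sum = 2.60793 ms.
Propagation delays (d/s per hop): 0.000982609, 0.00923767, 2.62e-05 ms; sum = 0.0102465 ms.
End-to-end = 2.618 ms.

2.618 ms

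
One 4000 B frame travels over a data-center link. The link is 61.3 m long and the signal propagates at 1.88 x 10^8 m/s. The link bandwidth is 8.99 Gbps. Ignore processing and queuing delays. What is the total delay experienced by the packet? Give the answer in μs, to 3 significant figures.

L = 4000 × 8 = 32000 bits.
Transmission delay = L/R = 32000 / 8990000000 = 3.55951 μs.
Propagation delay = d/s = 61.3 m / 188000000 m/s = 0.326064 μs.
Total = 3.89 μs.

3.89 μs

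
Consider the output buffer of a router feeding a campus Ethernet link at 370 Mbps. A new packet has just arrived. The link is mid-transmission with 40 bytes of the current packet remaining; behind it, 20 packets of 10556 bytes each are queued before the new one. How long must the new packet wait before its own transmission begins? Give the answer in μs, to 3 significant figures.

4570 μs

Each queued packet: L/R = 84448/370000000 = 228.238 μs.
20 queued → 4564.76 μs.
Plus remaining 320 bits of current packet: 0.864865 μs.
Queuing delay = 4570 μs.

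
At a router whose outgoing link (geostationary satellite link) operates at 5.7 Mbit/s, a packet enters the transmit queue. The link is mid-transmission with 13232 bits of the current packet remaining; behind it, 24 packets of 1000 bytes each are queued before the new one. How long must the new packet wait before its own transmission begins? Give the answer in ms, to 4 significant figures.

Each queued packet: L/R = 8000/5700000 = 1.40351 ms.
24 queued → 33.6842 ms.
Plus remaining 13232 bits of current packet: 2.3214 ms.
Queuing delay = 36.01 ms.

36.01 ms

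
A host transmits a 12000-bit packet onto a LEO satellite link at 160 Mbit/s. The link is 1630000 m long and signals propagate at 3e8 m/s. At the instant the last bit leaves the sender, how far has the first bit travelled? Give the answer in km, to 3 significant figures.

t_tx = L/R = 12000/160000000 = 7.5e-05 s.
Distance = s × t_tx = 300000000 × 7.5e-05 = 22.5 km.

22.5 km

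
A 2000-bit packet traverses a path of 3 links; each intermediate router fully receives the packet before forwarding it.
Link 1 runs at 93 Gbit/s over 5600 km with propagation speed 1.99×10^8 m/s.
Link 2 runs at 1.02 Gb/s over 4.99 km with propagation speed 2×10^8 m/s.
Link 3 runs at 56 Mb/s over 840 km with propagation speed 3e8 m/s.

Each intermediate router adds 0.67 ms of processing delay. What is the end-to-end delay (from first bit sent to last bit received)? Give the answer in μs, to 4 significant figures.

32340 μs

Transmission delays (L/R per hop): 0.0215054, 1.96078, 35.7143 μs; sum = 37.6966 μs.
Propagation delays (d/s per hop): 28140.7, 24.95, 2800 μs; sum = 30965.7 μs.
Processing at 2 router(s): 2 × 0.67 ms = 1340 μs.
End-to-end = 32340 μs.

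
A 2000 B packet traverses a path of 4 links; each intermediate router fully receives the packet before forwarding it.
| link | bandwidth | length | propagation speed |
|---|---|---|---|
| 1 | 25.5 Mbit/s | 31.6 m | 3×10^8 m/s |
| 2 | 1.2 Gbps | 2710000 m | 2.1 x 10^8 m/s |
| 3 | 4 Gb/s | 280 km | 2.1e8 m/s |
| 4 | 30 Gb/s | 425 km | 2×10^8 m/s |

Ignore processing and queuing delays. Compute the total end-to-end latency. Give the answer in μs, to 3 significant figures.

17000 μs

L = 2000 × 8 = 16000 bits.
Transmission delays (L/R per hop): 627.451, 13.3333, 4, 0.533333 μs; sum = 645.318 μs.
Propagation delays (d/s per hop): 0.105333, 12904.8, 1333.33, 2125 μs; sum = 16363.2 μs.
End-to-end = 17000 μs.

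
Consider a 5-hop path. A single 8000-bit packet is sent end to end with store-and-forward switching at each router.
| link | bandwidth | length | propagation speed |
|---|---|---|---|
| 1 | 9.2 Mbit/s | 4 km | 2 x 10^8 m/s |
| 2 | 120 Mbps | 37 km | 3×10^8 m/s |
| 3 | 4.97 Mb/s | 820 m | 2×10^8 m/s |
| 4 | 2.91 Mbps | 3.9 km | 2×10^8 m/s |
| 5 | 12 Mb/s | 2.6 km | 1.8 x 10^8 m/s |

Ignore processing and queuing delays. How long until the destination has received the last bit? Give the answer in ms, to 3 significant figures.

Transmission delays (L/R per hop): 0.869565, 0.0666667, 1.60966, 2.74914, 0.666667 ms; sum = 5.9617 ms.
Propagation delays (d/s per hop): 0.02, 0.123333, 0.0041, 0.0195, 0.0144444 ms; sum = 0.181378 ms.
End-to-end = 6.14 ms.

6.14 ms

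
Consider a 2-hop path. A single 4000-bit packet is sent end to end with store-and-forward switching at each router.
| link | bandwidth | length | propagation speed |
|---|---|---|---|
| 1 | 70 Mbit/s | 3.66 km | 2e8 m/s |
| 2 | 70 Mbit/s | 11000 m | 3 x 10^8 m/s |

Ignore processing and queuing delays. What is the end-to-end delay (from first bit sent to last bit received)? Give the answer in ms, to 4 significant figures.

Transmission delay per hop = L/R = 4000/70000000 = 0.0571429 ms; 2 hops → 0.114286 ms.
Propagation delays (d/s per hop): 0.0183, 0.0366667 ms; sum = 0.0549667 ms.
End-to-end = 0.1693 ms.

0.1693 ms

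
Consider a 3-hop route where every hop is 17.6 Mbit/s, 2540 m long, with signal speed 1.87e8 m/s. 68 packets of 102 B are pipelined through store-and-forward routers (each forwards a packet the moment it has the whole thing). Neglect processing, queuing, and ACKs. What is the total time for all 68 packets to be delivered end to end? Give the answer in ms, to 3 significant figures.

3.29 ms

Per-hop transmission t_tx = L/R = 816/17600000 = 0.0463636 ms.
Per-hop propagation t_prop = 2540/187000000 = 0.0135829 ms.
Pipeline fill: first packet needs 3·t_tx to clear all hops; remaining 67 packets each add one t_tx.
Total = (3+68-1)·t_tx + 3·t_prop = 70·0.0463636 + 3·0.0135829 = 3.29 ms.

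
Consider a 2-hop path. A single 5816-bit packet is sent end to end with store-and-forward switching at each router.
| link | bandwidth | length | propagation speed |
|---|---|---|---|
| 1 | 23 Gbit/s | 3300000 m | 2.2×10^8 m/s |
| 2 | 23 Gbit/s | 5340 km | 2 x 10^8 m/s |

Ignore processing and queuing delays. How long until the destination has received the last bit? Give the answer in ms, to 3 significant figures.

Transmission delay per hop = L/R = 5816/23000000000 = 0.00025287 ms; 2 hops → 0.000505739 ms.
Propagation delays (d/s per hop): 15, 26.7 ms; sum = 41.7 ms.
End-to-end = 41.7 ms.

41.7 ms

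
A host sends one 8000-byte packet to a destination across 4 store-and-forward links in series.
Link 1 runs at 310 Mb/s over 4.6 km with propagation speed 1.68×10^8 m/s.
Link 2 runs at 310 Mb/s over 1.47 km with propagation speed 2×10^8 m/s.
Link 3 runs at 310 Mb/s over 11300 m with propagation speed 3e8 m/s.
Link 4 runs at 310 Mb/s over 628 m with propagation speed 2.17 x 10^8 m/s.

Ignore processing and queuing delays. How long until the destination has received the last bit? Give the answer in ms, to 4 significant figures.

L = 8000 × 8 = 64000 bits.
Transmission delay per hop = L/R = 64000/310000000 = 0.206452 ms; 4 hops → 0.825806 ms.
Propagation delays (d/s per hop): 0.027381, 0.00735, 0.0376667, 0.00289401 ms; sum = 0.0752916 ms.
End-to-end = 0.9011 ms.

0.9011 ms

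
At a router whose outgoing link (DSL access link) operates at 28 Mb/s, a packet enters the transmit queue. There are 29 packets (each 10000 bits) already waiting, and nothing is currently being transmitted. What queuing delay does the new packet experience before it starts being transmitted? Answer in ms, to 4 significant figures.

Each queued packet: L/R = 10000/28000000 = 0.357143 ms.
29 queued → 10.3571 ms.
Queuing delay = 10.36 ms.

10.36 ms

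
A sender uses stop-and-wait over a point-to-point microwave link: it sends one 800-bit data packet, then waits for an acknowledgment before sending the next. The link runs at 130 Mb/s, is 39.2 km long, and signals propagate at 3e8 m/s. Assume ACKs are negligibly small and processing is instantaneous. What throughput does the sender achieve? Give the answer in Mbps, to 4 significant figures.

2.991 Mbps

t_tx = L/R = 800/130000000 = 6.15385e-06 s.
t_prop = 39200/300000000 = 0.000130667 s; RTT = 0.000261333 s.
Cycle = t_tx + RTT = 0.000267487 s.
Throughput = L / cycle = 800 / 0.000267487 = 2.991 Mbps.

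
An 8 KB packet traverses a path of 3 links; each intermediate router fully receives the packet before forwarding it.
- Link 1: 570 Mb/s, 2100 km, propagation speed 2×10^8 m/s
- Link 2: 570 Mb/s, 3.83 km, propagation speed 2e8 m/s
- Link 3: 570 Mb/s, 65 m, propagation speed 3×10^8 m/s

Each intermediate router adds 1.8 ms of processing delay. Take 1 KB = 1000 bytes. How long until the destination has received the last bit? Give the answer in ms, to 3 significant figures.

L = 64000 bits.
Transmission delay per hop = L/R = 64000/570000000 = 0.112281 ms; 3 hops → 0.336842 ms.
Propagation delays (d/s per hop): 10.5, 0.01915, 0.000216667 ms; sum = 10.5194 ms.
Processing at 2 router(s): 2 × 1.8 ms = 3.6 ms.
End-to-end = 14.5 ms.

14.5 ms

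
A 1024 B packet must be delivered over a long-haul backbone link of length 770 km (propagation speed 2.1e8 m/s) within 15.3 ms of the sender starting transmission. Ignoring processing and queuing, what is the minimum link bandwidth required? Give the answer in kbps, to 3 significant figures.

L = 8192 bits.
Propagation delay = 770000 / 210000000 = 3.66667 ms.
Transmission budget = 15.3 − 3.66667 = 11.6333 ms.
R ≥ L / t_tx = 8192 bits / 0.0116333 s = 704 kbps.

704 kbps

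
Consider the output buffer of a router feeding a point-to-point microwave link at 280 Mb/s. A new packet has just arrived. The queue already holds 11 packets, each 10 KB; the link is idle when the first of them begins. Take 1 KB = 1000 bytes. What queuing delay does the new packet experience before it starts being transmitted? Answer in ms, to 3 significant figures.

3.14 ms

Each queued packet: L/R = 80000/280000000 = 0.285714 ms.
11 queued → 3.14286 ms.
Queuing delay = 3.14 ms.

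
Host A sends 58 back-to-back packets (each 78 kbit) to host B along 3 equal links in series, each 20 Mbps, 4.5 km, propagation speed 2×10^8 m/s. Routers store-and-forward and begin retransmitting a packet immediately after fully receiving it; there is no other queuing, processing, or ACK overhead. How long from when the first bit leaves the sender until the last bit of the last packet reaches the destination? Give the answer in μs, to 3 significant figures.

234000 μs

Per-hop transmission t_tx = L/R = 78000/20000000 = 3900 μs.
Per-hop propagation t_prop = 4500/200000000 = 22.5 μs.
Pipeline fill: first packet needs 3·t_tx to clear all hops; remaining 57 packets each add one t_tx.
Total = (3+58-1)·t_tx + 3·t_prop = 60·3900 + 3·22.5 = 234000 μs.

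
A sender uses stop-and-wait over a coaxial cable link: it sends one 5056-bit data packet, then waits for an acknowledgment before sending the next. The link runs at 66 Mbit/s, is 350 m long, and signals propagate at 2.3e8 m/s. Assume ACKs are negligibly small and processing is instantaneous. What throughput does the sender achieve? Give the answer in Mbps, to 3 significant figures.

t_tx = L/R = 5056/66000000 = 7.66061e-05 s.
t_prop = 350/2.3e+08 = 1.52174e-06 s; RTT = 3.04348e-06 s.
Cycle = t_tx + RTT = 7.96495e-05 s.
Throughput = L / cycle = 5056 / 7.96495e-05 = 63.5 Mbps.

63.5 Mbps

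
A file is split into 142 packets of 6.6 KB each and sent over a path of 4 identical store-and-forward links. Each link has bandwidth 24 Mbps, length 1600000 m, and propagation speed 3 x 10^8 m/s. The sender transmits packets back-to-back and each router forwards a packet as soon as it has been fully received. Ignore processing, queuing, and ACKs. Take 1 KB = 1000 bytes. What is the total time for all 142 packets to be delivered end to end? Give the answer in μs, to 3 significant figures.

340000 μs

Per-hop transmission t_tx = L/R = 52800/24000000 = 2200 μs.
Per-hop propagation t_prop = 1600000/300000000 = 5333.33 μs.
Pipeline fill: first packet needs 4·t_tx to clear all hops; remaining 141 packets each add one t_tx.
Total = (4+142-1)·t_tx + 4·t_prop = 145·2200 + 4·5333.33 = 340000 μs.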